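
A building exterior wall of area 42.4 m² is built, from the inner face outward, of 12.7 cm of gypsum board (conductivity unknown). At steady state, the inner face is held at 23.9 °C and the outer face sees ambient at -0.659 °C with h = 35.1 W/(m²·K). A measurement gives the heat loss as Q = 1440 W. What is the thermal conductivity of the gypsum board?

ΣR = ΔT/Q = |23.9 − -0.659|/1440 = 0.01705 K/W
Known resistances:
  R_conv,out = 1/(hA) = 1/(35.1·42.4) = 6.719×10^-4 K/W
R_gypsum board = ΣR − ΣR_known = 0.01705 − 6.719×10^-4 = 0.01638 K/W
L/(kA) = 0.01638 ⇒ k = 0.127/(0.01638·42.4) = 0.183 W/m·K

k = 0.183 W/m·K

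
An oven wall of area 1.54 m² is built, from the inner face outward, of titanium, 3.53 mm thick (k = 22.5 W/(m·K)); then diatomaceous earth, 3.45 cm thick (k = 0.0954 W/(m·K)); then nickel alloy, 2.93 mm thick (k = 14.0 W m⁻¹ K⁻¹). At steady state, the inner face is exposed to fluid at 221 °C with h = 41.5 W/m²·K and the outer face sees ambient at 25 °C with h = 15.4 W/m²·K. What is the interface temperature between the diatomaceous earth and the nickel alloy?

T = 53.3 °C

Treat each layer as a resistance in series:
  R_conv,in = 1/(hA) = 1/(41.5·1.54) = 0.01565 K/W
  R_titanium = L/(kA) = 0.00353/(22.5·1.54) = 1.019×10^-4 K/W
  R_diatomaceous earth = L/(kA) = 0.0345/(0.0954·1.54) = 0.2348 K/W
  R_nickel alloy = L/(kA) = 0.00293/(14.0·1.54) = 1.359×10^-4 K/W
  R_conv,out = 1/(hA) = 1/(15.4·1.54) = 0.04217 K/W
ΣR = 0.01565 + 1.019×10^-4 + 0.2348 + 1.359×10^-4 + 0.04217 = 0.2929 K/W
Q = ΔT/ΣR = (221 °C − 25 °C)/0.2929 = 669.2 W
From the inner boundary to the diatomaceous earth/nickel alloy interface, ΣR_partial = 0.2506 K/W.
T_interface = T_in − Q·ΣR_partial = 221 °C − (669.2)(0.2506) = 53.3 °C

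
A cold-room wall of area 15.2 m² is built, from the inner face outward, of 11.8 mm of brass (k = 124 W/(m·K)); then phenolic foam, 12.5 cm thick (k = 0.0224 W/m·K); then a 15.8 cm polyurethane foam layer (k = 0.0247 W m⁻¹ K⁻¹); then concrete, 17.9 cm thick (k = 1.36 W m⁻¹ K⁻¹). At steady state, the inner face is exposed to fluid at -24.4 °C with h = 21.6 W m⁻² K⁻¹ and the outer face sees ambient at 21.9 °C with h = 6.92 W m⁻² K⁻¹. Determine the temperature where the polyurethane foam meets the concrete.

Series thermal resistances, inner to outer:
  R_conv,in = 1/(hA) = 1/(21.6·15.2) = 0.003046 K/W
  R_brass = L/(kA) = 0.0118/(124·15.2) = 6.261×10^-6 K/W
  R_phenolic foam = L/(kA) = 0.125/(0.0224·15.2) = 0.3671 K/W
  R_polyurethane foam = L/(kA) = 0.158/(0.0247·15.2) = 0.4208 K/W
  R_concrete = L/(kA) = 0.179/(1.36·15.2) = 0.008659 K/W
  R_conv,out = 1/(hA) = 1/(6.92·15.2) = 0.009507 K/W
ΣR = 0.003046 + 6.261×10^-6 + 0.3671 + 0.4208 + 0.008659 + 0.009507 = 0.8091 K/W
Q = ΔT/ΣR = (-24.4 °C − 21.9 °C)/0.8091 = -57.22 W
From the inner boundary to the polyurethane foam/concrete interface, ΣR_partial = 0.7910 K/W.
T_interface = T_in − Q·ΣR_partial = -24.4 °C − (-57.22)(0.7910) = 20.9 °C

T = 20.9 °C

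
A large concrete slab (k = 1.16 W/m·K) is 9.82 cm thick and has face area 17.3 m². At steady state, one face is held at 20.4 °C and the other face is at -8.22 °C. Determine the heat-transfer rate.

Q = 5850 W

Q = kA·ΔT/L = 1.16 × 17.3 × |20.4 °C − -8.22 °C| / 0.0982 = 5850 W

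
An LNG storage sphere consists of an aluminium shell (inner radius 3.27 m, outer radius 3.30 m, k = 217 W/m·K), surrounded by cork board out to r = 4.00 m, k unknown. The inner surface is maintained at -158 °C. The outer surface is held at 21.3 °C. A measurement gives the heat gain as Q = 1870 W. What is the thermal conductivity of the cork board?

ΣR = ΔT/Q = |-158 − 21.3|/1870 = 0.09588 K/W
Known resistances:
  R_aluminium = (1/3.27 − 1/3.30)/(4πk) = 0.002780/(4π·217) = 1.020×10^-6 K/W
R_cork board = ΣR − ΣR_known = 0.09588 − 1.020×10^-6 = 0.09588 K/W
(1/r₁−1/r₂)/(4πk) = 0.09588 ⇒ k = 0.05303/(4π·0.09588) = 0.0440 W/m·K

k = 0.0440 W/m·K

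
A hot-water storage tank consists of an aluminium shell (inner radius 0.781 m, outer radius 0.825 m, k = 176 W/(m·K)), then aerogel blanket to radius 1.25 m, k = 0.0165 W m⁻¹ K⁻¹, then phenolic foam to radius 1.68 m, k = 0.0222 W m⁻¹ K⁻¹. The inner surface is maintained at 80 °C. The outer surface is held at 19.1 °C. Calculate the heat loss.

Q = 22.4 W

Series thermal resistances, inner to outer:
  R_aluminium = (1/0.781 − 1/0.825)/(4πk) = 0.06829/(4π·176) = 3.088×10^-5 K/W
  R_aerogel blanket = (1/0.825 − 1/1.25)/(4πk) = 0.4121/(4π·0.0165) = 1.988 K/W
  R_phenolic foam = (1/1.25 − 1/1.68)/(4πk) = 0.2048/(4π·0.0222) = 0.7340 K/W
ΣR = 3.088×10^-5 + 1.988 + 0.7340 = 2.722 K/W
Q = ΔT/ΣR = (80 °C − 19.1 °C)/2.722 = 22.4 W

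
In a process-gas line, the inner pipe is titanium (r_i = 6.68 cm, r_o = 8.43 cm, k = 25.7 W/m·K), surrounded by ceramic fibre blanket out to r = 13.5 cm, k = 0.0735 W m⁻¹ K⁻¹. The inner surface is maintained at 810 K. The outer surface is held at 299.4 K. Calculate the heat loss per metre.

Series thermal resistances, inner to outer:
  R'_titanium = ln(0.0843/0.0668)/(2πk) = 0.2327/(2π·25.7) = 0.001441 m·K/W
  R'_ceramic fibre blanket = ln(0.135/0.0843)/(2πk) = 0.4709/(2π·0.0735) = 1.020 m·K/W
ΣR = 0.001441 + 1.020 = 1.021 m·K/W
Q' = ΔT/ΣR = (810 K − 299.4 K)/1.021 = 500 W/m

Q' = 500 W/m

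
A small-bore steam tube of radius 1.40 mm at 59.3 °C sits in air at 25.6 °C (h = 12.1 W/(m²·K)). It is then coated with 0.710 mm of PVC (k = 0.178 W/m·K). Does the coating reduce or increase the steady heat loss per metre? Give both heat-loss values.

Critical radius for a cylinder: r_cr = k/h = 0.0147 m = 1.47 cm.
Outer radius after coating: r₂ = 0.00140 + 7.10×10^-4 = 0.002110 m.
Since r₁ < r_cr and r₂ ≤ r_cr, the coating moves toward the maximum at r_cr — heat loss rises.
Bare: R = 1/(2πr₁h) = 9.395 m·K/W; Q = 33.7/9.395 = 3.59 W/m.
Coated: R = R_cond + R_conv = 6.601 m·K/W; Q = 33.7/6.601 = 5.11 W/m.

increases: 3.59 → 5.11 W/m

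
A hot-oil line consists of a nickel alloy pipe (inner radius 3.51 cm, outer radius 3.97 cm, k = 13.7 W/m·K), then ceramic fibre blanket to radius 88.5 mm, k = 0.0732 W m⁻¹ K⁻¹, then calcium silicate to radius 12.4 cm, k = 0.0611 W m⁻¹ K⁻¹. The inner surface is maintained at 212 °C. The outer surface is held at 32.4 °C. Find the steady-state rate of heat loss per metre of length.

Resistance network (inner→outer):
  R'_nickel alloy = ln(0.0397/0.0351)/(2πk) = 0.1232/(2π·13.7) = 0.001431 m·K/W
  R'_ceramic fibre blanket = ln(0.0885/0.0397)/(2πk) = 0.8017/(2π·0.0732) = 1.743 m·K/W
  R'_calcium silicate = ln(0.124/0.0885)/(2πk) = 0.3373/(2π·0.0611) = 0.8786 m·K/W
ΣR = 0.001431 + 1.743 + 0.8786 = 2.623 m·K/W
Q' = ΔT/ΣR = (212 °C − 32.4 °C)/2.623 = 68.5 W/m

Q' = 68.5 W/m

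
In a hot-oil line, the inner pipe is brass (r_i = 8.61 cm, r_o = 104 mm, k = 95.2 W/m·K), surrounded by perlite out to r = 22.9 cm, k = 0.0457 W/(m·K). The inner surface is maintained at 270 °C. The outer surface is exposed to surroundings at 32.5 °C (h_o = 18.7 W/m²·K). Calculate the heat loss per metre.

Series thermal resistances, inner to outer:
  R'_brass = ln(0.104/0.0861)/(2πk) = 0.1889/(2π·95.2) = 3.158×10^-4 m·K/W
  R'_perlite = ln(0.229/0.104)/(2πk) = 0.7893/(2π·0.0457) = 2.749 m·K/W
  R'_conv,out = 1/(2πr h) = 1/(2π·0.229·18.7) = 0.03717 m·K/W
ΣR = 3.158×10^-4 + 2.749 + 0.03717 = 2.786 m·K/W
Q' = ΔT/ΣR = (270 °C − 32.5 °C)/2.786 = 85.2 W/m

Q' = 85.2 W/m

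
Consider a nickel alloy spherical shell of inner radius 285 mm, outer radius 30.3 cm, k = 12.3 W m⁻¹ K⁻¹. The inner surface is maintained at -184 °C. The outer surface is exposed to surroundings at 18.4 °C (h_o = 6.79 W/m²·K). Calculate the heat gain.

Resistance network (inner→outer):
  R_nickel alloy = (1/0.285 − 1/0.303)/(4πk) = 0.2084/(4π·12.3) = 0.001349 K/W
  R_conv,out = 1/(4πr²h) = 1/(4π·0.303²·6.79) = 0.1277 K/W
ΣR = 0.001349 + 0.1277 = 0.1290 K/W
Q = ΔT/ΣR = (-184 °C − 18.4 °C)/0.1290 = -1570 W
(Negative Q ⇒ heat flows inward; heat gain = 1570 W.)

Q = 1570 W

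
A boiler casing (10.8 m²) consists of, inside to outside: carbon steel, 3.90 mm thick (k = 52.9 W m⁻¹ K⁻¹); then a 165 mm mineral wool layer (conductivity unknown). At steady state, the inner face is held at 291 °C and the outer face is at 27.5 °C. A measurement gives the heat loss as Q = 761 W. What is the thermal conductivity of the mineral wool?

k = 0.0441 W/m·K

ΣR = ΔT/Q = |291 − 27.5|/761 = 0.3463 K/W
Known resistances:
  R_carbon steel = L/(kA) = 0.00390/(52.9·10.8) = 6.826×10^-6 K/W
R_mineral wool = ΣR − ΣR_known = 0.3463 − 6.826×10^-6 = 0.3463 K/W
L/(kA) = 0.3463 ⇒ k = 0.165/(0.3463·10.8) = 0.0441 W/m·K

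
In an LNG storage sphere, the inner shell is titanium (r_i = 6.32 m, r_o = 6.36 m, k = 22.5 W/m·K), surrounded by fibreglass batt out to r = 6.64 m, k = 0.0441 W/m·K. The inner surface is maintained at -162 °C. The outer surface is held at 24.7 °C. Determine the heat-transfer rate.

Q = 15.6 kW

Resistance network (inner→outer):
  R_titanium = (1/6.32 − 1/6.36)/(4πk) = 9.951×10^-4/(4π·22.5) = 3.520×10^-6 K/W
  R_fibreglass batt = (1/6.36 − 1/6.64)/(4πk) = 0.006630/(4π·0.0441) = 0.01196 K/W
ΣR = 3.520×10^-6 + 0.01196 = 0.01196 K/W
Q = ΔT/ΣR = (-162 °C − 24.7 °C)/0.01196 = -15600 W
(Negative Q ⇒ heat flows inward; heat gain = 15600 W.)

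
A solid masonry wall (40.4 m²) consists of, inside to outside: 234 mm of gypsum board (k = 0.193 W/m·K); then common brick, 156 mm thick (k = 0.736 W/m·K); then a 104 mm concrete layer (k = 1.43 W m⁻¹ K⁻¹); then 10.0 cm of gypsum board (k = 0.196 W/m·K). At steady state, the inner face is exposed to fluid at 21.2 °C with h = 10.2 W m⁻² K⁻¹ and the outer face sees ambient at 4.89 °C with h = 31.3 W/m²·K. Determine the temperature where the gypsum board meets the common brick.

T = 11.2 °C

Series thermal resistances, inner to outer:
  R_conv,in = 1/(hA) = 1/(10.2·40.4) = 0.002427 K/W
  R_gypsum board = L/(kA) = 0.234/(0.193·40.4) = 0.03001 K/W
  R_common brick = L/(kA) = 0.156/(0.736·40.4) = 0.005246 K/W
  R_concrete = L/(kA) = 0.104/(1.43·40.4) = 0.001800 K/W
  R_gypsum board = L/(kA) = 0.100/(0.196·40.4) = 0.01263 K/W
  R_conv,out = 1/(hA) = 1/(31.3·40.4) = 7.908×10^-4 K/W
ΣR = 0.002427 + 0.03001 + 0.005246 + 0.001800 + 0.01263 + 7.908×10^-4 = 0.05290 K/W
Q = ΔT/ΣR = (21.2 °C − 4.89 °C)/0.05290 = 308.3 W
From the inner boundary to the gypsum board/common brick interface, ΣR_partial = 0.03244 K/W.
T_interface = T_in − Q·ΣR_partial = 21.2 °C − (308.3)(0.03244) = 11.2 °C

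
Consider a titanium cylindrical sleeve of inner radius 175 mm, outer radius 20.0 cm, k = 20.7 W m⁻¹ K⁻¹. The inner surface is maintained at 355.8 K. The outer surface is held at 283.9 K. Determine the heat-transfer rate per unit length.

Q' = 70000 W/m

Q' = 2πk·ΔT/ln(r₂/r₁) = 2π × 20.7 × 71.9 / ln(0.200/0.175) = 70000 W/m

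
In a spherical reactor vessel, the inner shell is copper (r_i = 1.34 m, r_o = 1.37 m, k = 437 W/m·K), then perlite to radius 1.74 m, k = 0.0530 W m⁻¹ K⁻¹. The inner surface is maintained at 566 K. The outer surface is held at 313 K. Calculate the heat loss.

Q = 1090 W

Resistance network (inner→outer):
  R_copper = (1/1.34 − 1/1.37)/(4πk) = 0.01634/(4π·437) = 2.976×10^-6 K/W
  R_perlite = (1/1.37 − 1/1.74)/(4πk) = 0.1552/(4π·0.0530) = 0.2330 K/W
ΣR = 2.976×10^-6 + 0.2330 = 0.2330 K/W
Q = ΔT/ΣR = (566 K − 313 K)/0.2330 = 1090 W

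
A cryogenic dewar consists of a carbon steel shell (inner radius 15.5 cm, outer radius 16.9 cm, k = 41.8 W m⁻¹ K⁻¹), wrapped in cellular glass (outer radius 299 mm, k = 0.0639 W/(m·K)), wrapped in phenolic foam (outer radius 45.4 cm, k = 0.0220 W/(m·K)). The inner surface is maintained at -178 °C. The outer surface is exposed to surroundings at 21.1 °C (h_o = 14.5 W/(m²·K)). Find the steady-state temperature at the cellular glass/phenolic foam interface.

Treat each layer as a resistance in series:
  R_carbon steel = (1/0.155 − 1/0.169)/(4πk) = 0.5345/(4π·41.8) = 0.001017 K/W
  R_cellular glass = (1/0.169 − 1/0.299)/(4πk) = 2.573/(4π·0.0639) = 3.204 K/W
  R_phenolic foam = (1/0.299 − 1/0.454)/(4πk) = 1.142/(4π·0.0220) = 4.130 K/W
  R_conv,out = 1/(4πr²h) = 1/(4π·0.454²·14.5) = 0.02663 K/W
ΣR = 0.001017 + 3.204 + 4.130 + 0.02663 = 7.362 K/W
Q = ΔT/ΣR = (-178 °C − 21.1 °C)/7.362 = -27.04 W
From the inner boundary to the cellular glass/phenolic foam interface, ΣR_partial = 3.205 K/W.
T_interface = T_in − Q·ΣR_partial = -178 °C − (-27.04)(3.205) = -91.3 °C

T = -91.3 °C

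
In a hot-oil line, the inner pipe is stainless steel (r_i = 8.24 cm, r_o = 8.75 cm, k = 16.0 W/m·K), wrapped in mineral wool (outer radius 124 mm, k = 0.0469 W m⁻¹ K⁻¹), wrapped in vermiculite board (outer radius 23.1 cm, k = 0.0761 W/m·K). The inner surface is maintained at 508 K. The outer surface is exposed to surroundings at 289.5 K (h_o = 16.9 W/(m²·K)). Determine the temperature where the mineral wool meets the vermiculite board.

Series thermal resistances, inner to outer:
  R'_stainless steel = ln(0.0875/0.0824)/(2πk) = 0.06005/(2π·16.0) = 5.974×10^-4 m·K/W
  R'_mineral wool = ln(0.124/0.0875)/(2πk) = 0.3486/(2π·0.0469) = 1.183 m·K/W
  R'_vermiculite board = ln(0.231/0.124)/(2πk) = 0.6221/(2π·0.0761) = 1.301 m·K/W
  R'_conv,out = 1/(2πr h) = 1/(2π·0.231·16.9) = 0.04077 m·K/W
ΣR = 5.974×10^-4 + 1.183 + 1.301 + 0.04077 = 2.525 m·K/W
Q' = ΔT/ΣR = (508 K − 289.5 K)/2.525 = 86.53 W/m
From the inner boundary to the mineral wool/vermiculite board interface, ΣR_partial = 1.184 m·K/W.
T_interface = T_in − Q'·ΣR_partial = 508 K − (86.53)(1.184) = 406 K

T = 406 K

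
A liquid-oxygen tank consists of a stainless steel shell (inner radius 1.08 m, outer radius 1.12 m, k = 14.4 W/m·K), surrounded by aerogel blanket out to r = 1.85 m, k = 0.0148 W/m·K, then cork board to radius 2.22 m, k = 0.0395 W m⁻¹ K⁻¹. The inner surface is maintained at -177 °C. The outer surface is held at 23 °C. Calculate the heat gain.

Q = 96.3 W

Resistance network (inner→outer):
  R_stainless steel = (1/1.08 − 1/1.12)/(4πk) = 0.03307/(4π·14.4) = 1.827×10^-4 K/W
  R_aerogel blanket = (1/1.12 − 1/1.85)/(4πk) = 0.3523/(4π·0.0148) = 1.894 K/W
  R_cork board = (1/1.85 − 1/2.22)/(4πk) = 0.09009/(4π·0.0395) = 0.1815 K/W
ΣR = 1.827×10^-4 + 1.894 + 0.1815 = 2.076 K/W
Q = ΔT/ΣR = (-177 °C − 23 °C)/2.076 = -96.3 W
(Negative Q ⇒ heat flows inward; heat gain = 96.3 W.)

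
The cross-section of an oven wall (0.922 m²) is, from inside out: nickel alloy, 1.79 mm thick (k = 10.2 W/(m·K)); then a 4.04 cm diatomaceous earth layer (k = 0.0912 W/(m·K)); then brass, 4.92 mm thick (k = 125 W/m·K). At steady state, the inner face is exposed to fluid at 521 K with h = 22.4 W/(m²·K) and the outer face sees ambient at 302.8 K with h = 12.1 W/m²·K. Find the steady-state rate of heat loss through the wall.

Q = 353 W

Treat each layer as a resistance in series:
  R_conv,in = 1/(hA) = 1/(22.4·0.922) = 0.04842 K/W
  R_nickel alloy = L/(kA) = 0.00179/(10.2·0.922) = 1.903×10^-4 K/W
  R_diatomaceous earth = L/(kA) = 0.0404/(0.0912·0.922) = 0.4805 K/W
  R_brass = L/(kA) = 0.00492/(125·0.922) = 4.269×10^-5 K/W
  R_conv,out = 1/(hA) = 1/(12.1·0.922) = 0.08964 K/W
ΣR = 0.04842 + 1.903×10^-4 + 0.4805 + 4.269×10^-5 + 0.08964 = 0.6188 K/W
Q = ΔT/ΣR = (521 K − 302.8 K)/0.6188 = 353 W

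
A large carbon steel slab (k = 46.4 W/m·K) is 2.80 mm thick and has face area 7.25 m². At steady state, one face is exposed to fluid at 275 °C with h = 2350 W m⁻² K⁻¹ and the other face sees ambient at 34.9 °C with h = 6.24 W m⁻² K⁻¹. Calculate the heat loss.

Q = 10.8 kW

Series thermal resistances, inner to outer:
  R_conv,in = 1/(hA) = 1/(2350·7.25) = 5.869×10^-5 K/W
  R_carbon steel = L/(kA) = 0.00280/(46.4·7.25) = 8.323×10^-6 K/W
  R_conv,out = 1/(hA) = 1/(6.24·7.25) = 0.02210 K/W
ΣR = 5.869×10^-5 + 8.323×10^-6 + 0.02210 = 0.02217 K/W
Q = ΔT/ΣR = (275 °C − 34.9 °C)/0.02217 = 10800 W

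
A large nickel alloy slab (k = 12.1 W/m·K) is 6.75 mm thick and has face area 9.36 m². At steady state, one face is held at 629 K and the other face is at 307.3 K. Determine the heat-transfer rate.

Q = kA·ΔT/L = 12.1 × 9.36 × |629 K − 307.3 K| / 0.00675 = 5.40×10^6 W

Q = 5400 kW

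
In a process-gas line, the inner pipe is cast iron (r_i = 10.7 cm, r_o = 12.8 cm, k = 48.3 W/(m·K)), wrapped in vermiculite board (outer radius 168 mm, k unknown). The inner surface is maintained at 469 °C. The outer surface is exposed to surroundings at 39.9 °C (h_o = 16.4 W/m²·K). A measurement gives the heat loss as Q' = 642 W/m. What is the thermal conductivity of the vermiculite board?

k = 0.0709 W/m·K

ΣR = ΔT/Q' = |469 − 39.9|/642 = 0.6684 m·K/W
Known resistances:
  R'_cast iron = ln(0.128/0.107)/(2πk) = 0.1792/(2π·48.3) = 5.905×10^-4 m·K/W
  R'_conv,out = 1/(2πr h) = 1/(2π·0.168·16.4) = 0.05777 m·K/W
R_vermiculite board = ΣR − ΣR_known = 0.6684 − 0.05836 = 0.6100 m·K/W
ln(r₂/r₁)/(2πk) = 0.6100 ⇒ k = 0.2719/(2π·0.6100) = 0.0709 W/m·K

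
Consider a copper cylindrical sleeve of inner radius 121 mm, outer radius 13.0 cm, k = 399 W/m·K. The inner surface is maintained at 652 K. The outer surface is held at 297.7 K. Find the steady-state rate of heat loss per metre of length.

Q' = 1.24×10^7 W/m

Q' = 2πk·ΔT/ln(r₂/r₁) = 2π × 399 × 354.3 / ln(0.130/0.121) = 1.24×10^7 W/m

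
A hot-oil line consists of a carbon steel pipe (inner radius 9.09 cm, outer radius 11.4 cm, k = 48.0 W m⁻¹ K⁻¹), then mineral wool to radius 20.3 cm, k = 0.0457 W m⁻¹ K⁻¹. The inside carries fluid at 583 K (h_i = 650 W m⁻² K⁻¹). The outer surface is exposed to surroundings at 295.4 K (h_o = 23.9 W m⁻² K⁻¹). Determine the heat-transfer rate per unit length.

Treat each layer as a resistance in series:
  R'_conv,in = 1/(2πr h) = 1/(2π·0.0909·650) = 0.002694 m·K/W
  R'_carbon steel = ln(0.114/0.0909)/(2πk) = 0.2264/(2π·48.0) = 7.508×10^-4 m·K/W
  R'_mineral wool = ln(0.203/0.114)/(2πk) = 0.5770/(2π·0.0457) = 2.009 m·K/W
  R'_conv,out = 1/(2πr h) = 1/(2π·0.203·23.9) = 0.03280 m·K/W
ΣR = 0.002694 + 7.508×10^-4 + 2.009 + 0.03280 = 2.045 m·K/W
Q' = ΔT/ΣR = (583 K − 295.4 K)/2.045 = 141 W/m

Q' = 141 W/m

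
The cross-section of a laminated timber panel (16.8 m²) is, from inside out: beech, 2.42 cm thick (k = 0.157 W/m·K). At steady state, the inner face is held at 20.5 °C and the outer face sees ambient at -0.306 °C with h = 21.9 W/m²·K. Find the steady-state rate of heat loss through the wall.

Q = 1750 W

Treat each layer as a resistance in series:
  R_beech = L/(kA) = 0.0242/(0.157·16.8) = 0.009175 K/W
  R_conv,out = 1/(hA) = 1/(21.9·16.8) = 0.002718 K/W
ΣR = 0.009175 + 0.002718 = 0.01189 K/W
Q = ΔT/ΣR = (20.5 °C − -0.306 °C)/0.01189 = 1750 W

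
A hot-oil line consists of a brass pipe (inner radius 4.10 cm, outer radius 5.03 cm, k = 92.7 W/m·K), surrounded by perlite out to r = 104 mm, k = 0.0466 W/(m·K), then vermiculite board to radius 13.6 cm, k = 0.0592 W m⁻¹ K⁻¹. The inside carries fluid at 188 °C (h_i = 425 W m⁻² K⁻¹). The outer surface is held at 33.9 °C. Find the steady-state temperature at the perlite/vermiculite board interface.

T = 68.5 °C

Resistance network (inner→outer):
  R'_conv,in = 1/(2πr h) = 1/(2π·0.0410·425) = 0.009134 m·K/W
  R'_brass = ln(0.0503/0.0410)/(2πk) = 0.2044/(2π·92.7) = 3.510×10^-4 m·K/W
  R'_perlite = ln(0.104/0.0503)/(2πk) = 0.7264/(2π·0.0466) = 2.481 m·K/W
  R'_vermiculite board = ln(0.136/0.104)/(2πk) = 0.2683/(2π·0.0592) = 0.7212 m·K/W
ΣR = 0.009134 + 3.510×10^-4 + 2.481 + 0.7212 = 3.212 m·K/W
Q' = ΔT/ΣR = (188 °C − 33.9 °C)/3.212 = 47.98 W/m
From the inner boundary to the perlite/vermiculite board interface, ΣR_partial = 2.490 m·K/W.
T_interface = T_in − Q'·ΣR_partial = 188 °C − (47.98)(2.490) = 68.5 °C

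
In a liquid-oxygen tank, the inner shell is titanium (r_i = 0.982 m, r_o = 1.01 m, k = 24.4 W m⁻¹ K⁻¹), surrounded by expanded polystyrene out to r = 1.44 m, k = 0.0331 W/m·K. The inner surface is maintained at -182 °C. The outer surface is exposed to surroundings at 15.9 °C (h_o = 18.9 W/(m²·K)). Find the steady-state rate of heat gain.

Q = 278 W

Series thermal resistances, inner to outer:
  R_titanium = (1/0.982 − 1/1.01)/(4πk) = 0.02823/(4π·24.4) = 9.207×10^-5 K/W
  R_expanded polystyrene = (1/1.01 − 1/1.44)/(4πk) = 0.2957/(4π·0.0331) = 0.7108 K/W
  R_conv,out = 1/(4πr²h) = 1/(4π·1.44²·18.9) = 0.002031 K/W
ΣR = 9.207×10^-5 + 0.7108 + 0.002031 = 0.7129 K/W
Q = ΔT/ΣR = (-182 °C − 15.9 °C)/0.7129 = -278 W
(Negative Q ⇒ heat flows inward; heat gain = 278 W.)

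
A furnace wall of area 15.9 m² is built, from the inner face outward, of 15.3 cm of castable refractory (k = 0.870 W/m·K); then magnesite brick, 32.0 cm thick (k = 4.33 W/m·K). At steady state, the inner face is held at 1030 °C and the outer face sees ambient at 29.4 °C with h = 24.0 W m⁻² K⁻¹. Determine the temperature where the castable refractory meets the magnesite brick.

Series thermal resistances, inner to outer:
  R_castable refractory = L/(kA) = 0.153/(0.870·15.9) = 0.01106 K/W
  R_magnesite brick = L/(kA) = 0.320/(4.33·15.9) = 0.004648 K/W
  R_conv,out = 1/(hA) = 1/(24.0·15.9) = 0.002621 K/W
ΣR = 0.01106 + 0.004648 + 0.002621 = 0.01833 K/W
Q = ΔT/ΣR = (1030 °C − 29.4 °C)/0.01833 = 54590 W
From the inner boundary to the castable refractory/magnesite brick interface, ΣR_partial = 0.01106 K/W.
T_interface = T_in − Q·ΣR_partial = 1030 °C − (54590)(0.01106) = 426 °C

T = 426 °C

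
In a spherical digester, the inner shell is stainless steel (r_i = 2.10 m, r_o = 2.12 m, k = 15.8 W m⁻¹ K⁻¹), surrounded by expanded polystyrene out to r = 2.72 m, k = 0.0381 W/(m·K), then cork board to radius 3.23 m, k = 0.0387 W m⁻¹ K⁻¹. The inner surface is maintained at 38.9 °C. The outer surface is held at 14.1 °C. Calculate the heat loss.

Treat each layer as a resistance in series:
  R_stainless steel = (1/2.10 − 1/2.12)/(4πk) = 0.004492/(4π·15.8) = 2.263×10^-5 K/W
  R_expanded polystyrene = (1/2.12 − 1/2.72)/(4πk) = 0.1041/(4π·0.0381) = 0.2173 K/W
  R_cork board = (1/2.72 − 1/3.23)/(4πk) = 0.05805/(4π·0.0387) = 0.1194 K/W
ΣR = 2.263×10^-5 + 0.2173 + 0.1194 = 0.3367 K/W
Q = ΔT/ΣR = (38.9 °C − 14.1 °C)/0.3367 = 73.7 W

Q = 73.7 W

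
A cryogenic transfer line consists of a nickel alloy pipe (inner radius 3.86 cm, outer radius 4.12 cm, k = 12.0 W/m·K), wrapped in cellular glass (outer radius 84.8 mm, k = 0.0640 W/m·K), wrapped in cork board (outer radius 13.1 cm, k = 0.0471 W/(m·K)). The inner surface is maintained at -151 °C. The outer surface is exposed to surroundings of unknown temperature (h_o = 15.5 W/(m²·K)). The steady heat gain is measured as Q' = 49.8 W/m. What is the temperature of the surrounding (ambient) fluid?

Series resistances:
  R'_nickel alloy = ln(0.0412/0.0386)/(2πk) = 0.06519/(2π·12.0) = 8.646×10^-4 m·K/W
  R'_cellular glass = ln(0.0848/0.0412)/(2πk) = 0.7219/(2π·0.0640) = 1.795 m·K/W
  R'_cork board = ln(0.131/0.0848)/(2πk) = 0.4349/(2π·0.0471) = 1.470 m·K/W
  R'_conv,out = 1/(2πr h) = 1/(2π·0.131·15.5) = 0.07838 m·K/W
ΣR = 3.344 m·K/W
ΔT = Q'·ΣR = 49.8 × 3.344 = 166.5 K
Heat flows inward, so T_out = T_in + ΔT = -151 + 166.5 = 15.5 °C

T_out = 15.5 °C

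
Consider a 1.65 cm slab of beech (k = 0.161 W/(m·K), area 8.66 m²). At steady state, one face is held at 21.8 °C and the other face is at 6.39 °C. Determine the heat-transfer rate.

Q = kA·ΔT/L = 0.161 × 8.66 × |21.8 °C − 6.39 °C| / 0.0165 = 1300 W

Q = 1300 W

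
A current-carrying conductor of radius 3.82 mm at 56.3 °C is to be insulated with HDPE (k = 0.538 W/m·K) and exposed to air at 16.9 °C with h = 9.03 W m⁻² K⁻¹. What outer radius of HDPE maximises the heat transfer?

For a cylinder, r_cr = k_ins/h = 0.538/9.03 = 0.0596 m = 5.96 cm

r_cr = 5.96 cm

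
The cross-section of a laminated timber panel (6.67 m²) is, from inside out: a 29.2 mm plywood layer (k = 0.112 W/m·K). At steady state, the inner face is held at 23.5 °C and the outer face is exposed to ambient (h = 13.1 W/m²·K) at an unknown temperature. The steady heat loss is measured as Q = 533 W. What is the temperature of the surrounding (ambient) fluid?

T_out = -3.43 °C

Series resistances:
  R_plywood = L/(kA) = 0.0292/(0.112·6.67) = 0.03909 K/W
  R_conv,out = 1/(hA) = 1/(13.1·6.67) = 0.01144 K/W
ΣR = 0.05053 K/W
ΔT = Q·ΣR = 533 × 0.05053 = 26.93 K
Heat flows outward, so T_out = T_in − ΔT = 23.5 − 26.93 = -3.43 °C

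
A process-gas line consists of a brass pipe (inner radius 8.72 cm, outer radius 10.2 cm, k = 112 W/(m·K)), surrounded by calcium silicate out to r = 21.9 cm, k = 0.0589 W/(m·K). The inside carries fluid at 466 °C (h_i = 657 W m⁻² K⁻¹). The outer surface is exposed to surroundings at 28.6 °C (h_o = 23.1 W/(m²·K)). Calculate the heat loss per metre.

Q' = 208 W/m

Resistance network (inner→outer):
  R'_conv,in = 1/(2πr h) = 1/(2π·0.0872·657) = 0.002778 m·K/W
  R'_brass = ln(0.102/0.0872)/(2πk) = 0.1568/(2π·112) = 2.228×10^-4 m·K/W
  R'_calcium silicate = ln(0.219/0.102)/(2πk) = 0.7641/(2π·0.0589) = 2.065 m·K/W
  R'_conv,out = 1/(2πr h) = 1/(2π·0.219·23.1) = 0.03146 m·K/W
ΣR = 0.002778 + 2.228×10^-4 + 2.065 + 0.03146 = 2.099 m·K/W
Q' = ΔT/ΣR = (466 °C − 28.6 °C)/2.099 = 208 W/m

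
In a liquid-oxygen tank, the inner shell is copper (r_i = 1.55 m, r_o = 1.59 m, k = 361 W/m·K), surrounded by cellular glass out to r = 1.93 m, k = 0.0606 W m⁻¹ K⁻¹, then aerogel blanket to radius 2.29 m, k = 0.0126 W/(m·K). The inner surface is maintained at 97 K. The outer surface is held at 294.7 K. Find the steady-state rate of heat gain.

Series thermal resistances, inner to outer:
  R_copper = (1/1.55 − 1/1.59)/(4πk) = 0.01623/(4π·361) = 3.578×10^-6 K/W
  R_cellular glass = (1/1.59 − 1/1.93)/(4πk) = 0.1108/(4π·0.0606) = 0.1455 K/W
  R_aerogel blanket = (1/1.93 − 1/2.29)/(4πk) = 0.08145/(4π·0.0126) = 0.5144 K/W
ΣR = 3.578×10^-6 + 0.1455 + 0.5144 = 0.6599 K/W
Q = ΔT/ΣR = (97 K − 294.7 K)/0.6599 = -300 W
(Negative Q ⇒ heat flows inward; heat gain = 300 W.)

Q = 300 W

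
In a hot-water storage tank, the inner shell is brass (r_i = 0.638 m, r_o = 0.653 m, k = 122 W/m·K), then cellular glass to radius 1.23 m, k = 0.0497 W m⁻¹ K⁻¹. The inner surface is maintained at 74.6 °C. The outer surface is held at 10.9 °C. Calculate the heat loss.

Resistance network (inner→outer):
  R_brass = (1/0.638 − 1/0.653)/(4πk) = 0.03600/(4π·122) = 2.348×10^-5 K/W
  R_cellular glass = (1/0.653 − 1/1.23)/(4πk) = 0.7184/(4π·0.0497) = 1.150 K/W
ΣR = 2.348×10^-5 + 1.150 = 1.150 K/W
Q = ΔT/ΣR = (74.6 °C − 10.9 °C)/1.150 = 55.4 W

Q = 55.4 W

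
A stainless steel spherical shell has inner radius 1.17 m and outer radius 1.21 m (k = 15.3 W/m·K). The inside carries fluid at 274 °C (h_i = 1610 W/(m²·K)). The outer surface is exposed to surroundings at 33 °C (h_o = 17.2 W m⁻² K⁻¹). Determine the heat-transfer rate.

Q = 72100 W

Treat each layer as a resistance in series:
  R_conv,in = 1/(4πr²h) = 1/(4π·1.17²·1610) = 3.611×10^-5 K/W
  R_stainless steel = (1/1.17 − 1/1.21)/(4πk) = 0.02825/(4π·15.3) = 1.470×10^-4 K/W
  R_conv,out = 1/(4πr²h) = 1/(4π·1.21²·17.2) = 0.003160 K/W
ΣR = 3.611×10^-5 + 1.470×10^-4 + 0.003160 = 0.003343 K/W
Q = ΔT/ΣR = (274 °C − 33 °C)/0.003343 = 72100 W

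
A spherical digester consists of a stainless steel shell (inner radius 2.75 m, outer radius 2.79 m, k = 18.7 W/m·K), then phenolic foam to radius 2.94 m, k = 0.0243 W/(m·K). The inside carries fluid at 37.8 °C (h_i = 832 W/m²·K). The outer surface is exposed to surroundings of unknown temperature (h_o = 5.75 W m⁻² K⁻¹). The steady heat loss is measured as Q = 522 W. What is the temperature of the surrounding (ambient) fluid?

T_out = 5.69 °C

Series resistances:
  R_conv,in = 1/(4πr²h) = 1/(4π·2.75²·832) = 1.265×10^-5 K/W
  R_stainless steel = (1/2.75 − 1/2.79)/(4πk) = 0.005213/(4π·18.7) = 2.219×10^-5 K/W
  R_phenolic foam = (1/2.79 − 1/2.94)/(4πk) = 0.01829/(4π·0.0243) = 0.05989 K/W
  R_conv,out = 1/(4πr²h) = 1/(4π·2.94²·5.75) = 0.001601 K/W
ΣR = 0.06152 K/W
ΔT = Q·ΣR = 522 × 0.06152 = 32.11 K
Heat flows outward, so T_out = T_in − ΔT = 37.8 − 32.11 = 5.69 °C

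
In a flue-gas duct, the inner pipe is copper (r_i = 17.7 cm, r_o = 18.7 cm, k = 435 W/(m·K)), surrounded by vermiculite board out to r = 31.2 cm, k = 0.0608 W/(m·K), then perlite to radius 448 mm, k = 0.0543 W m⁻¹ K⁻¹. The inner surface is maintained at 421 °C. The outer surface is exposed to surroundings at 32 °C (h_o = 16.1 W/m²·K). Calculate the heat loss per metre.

Q' = 161 W/m

Series thermal resistances, inner to outer:
  R'_copper = ln(0.187/0.177)/(2πk) = 0.05496/(2π·435) = 2.011×10^-5 m·K/W
  R'_vermiculite board = ln(0.312/0.187)/(2πk) = 0.5119/(2π·0.0608) = 1.340 m·K/W
  R'_perlite = ln(0.448/0.312)/(2πk) = 0.3618/(2π·0.0543) = 1.060 m·K/W
  R'_conv,out = 1/(2πr h) = 1/(2π·0.448·16.1) = 0.02207 m·K/W
ΣR = 2.011×10^-5 + 1.340 + 1.060 + 0.02207 = 2.422 m·K/W
Q' = ΔT/ΣR = (421 °C − 32 °C)/2.422 = 161 W/m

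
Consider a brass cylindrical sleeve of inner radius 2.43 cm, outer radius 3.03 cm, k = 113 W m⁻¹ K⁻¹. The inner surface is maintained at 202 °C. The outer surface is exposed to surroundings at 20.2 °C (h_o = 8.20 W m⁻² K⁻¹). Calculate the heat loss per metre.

Resistance network (inner→outer):
  R'_brass = ln(0.0303/0.0243)/(2πk) = 0.2207/(2π·113) = 3.108×10^-4 m·K/W
  R'_conv,out = 1/(2πr h) = 1/(2π·0.0303·8.20) = 0.6406 m·K/W
ΣR = 3.108×10^-4 + 0.6406 = 0.6409 m·K/W
Q' = ΔT/ΣR = (202 °C − 20.2 °C)/0.6409 = 284 W/m

Q' = 284 W/m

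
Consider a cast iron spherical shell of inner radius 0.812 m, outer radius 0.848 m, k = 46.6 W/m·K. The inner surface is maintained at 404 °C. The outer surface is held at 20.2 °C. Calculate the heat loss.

Q = 4300 kW

Q = 4πk·ΔT/(1/r₁ − 1/r₂) = 4π × 46.6 × 383.8 / (1/0.812 − 1/0.848) = 4.30×10^6 W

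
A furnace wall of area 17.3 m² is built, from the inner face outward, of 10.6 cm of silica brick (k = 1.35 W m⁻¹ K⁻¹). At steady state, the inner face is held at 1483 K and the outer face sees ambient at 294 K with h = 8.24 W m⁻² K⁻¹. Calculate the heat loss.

Resistance network (inner→outer):
  R_silica brick = L/(kA) = 0.106/(1.35·17.3) = 0.004539 K/W
  R_conv,out = 1/(hA) = 1/(8.24·17.3) = 0.007015 K/W
ΣR = 0.004539 + 0.007015 = 0.01155 K/W
Q = ΔT/ΣR = (1483 K − 294 K)/0.01155 = 1.03×10^5 W

Q = 103 kW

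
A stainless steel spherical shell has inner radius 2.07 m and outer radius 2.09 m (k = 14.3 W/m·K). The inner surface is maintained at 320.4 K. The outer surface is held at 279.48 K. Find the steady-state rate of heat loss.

Q = 4πk·ΔT/(1/r₁ − 1/r₂) = 4π × 14.3 × 40.92 / (1/2.07 − 1/2.09) = 1.59×10^6 W

Q = 1.59×10^6 W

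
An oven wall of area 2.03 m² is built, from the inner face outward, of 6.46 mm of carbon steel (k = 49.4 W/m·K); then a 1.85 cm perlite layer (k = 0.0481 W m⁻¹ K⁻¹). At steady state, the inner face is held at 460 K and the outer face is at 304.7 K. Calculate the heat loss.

Resistance network (inner→outer):
  R_carbon steel = L/(kA) = 0.00646/(49.4·2.03) = 6.442×10^-5 K/W
  R_perlite = L/(kA) = 0.0185/(0.0481·2.03) = 0.1895 K/W
ΣR = 6.442×10^-5 + 0.1895 = 0.1896 K/W
Q = ΔT/ΣR = (460 K − 304.7 K)/0.1896 = 819 W

Q = 819 W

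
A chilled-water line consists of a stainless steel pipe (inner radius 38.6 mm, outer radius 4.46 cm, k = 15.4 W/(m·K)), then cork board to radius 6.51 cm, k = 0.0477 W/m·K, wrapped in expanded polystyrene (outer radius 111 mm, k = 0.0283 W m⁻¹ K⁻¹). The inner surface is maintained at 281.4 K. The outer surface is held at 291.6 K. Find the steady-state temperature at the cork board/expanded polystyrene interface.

T = 284.4 K

Series thermal resistances, inner to outer:
  R'_stainless steel = ln(0.0446/0.0386)/(2πk) = 0.1445/(2π·15.4) = 0.001493 m·K/W
  R'_cork board = ln(0.0651/0.0446)/(2πk) = 0.3782/(2π·0.0477) = 1.262 m·K/W
  R'_expanded polystyrene = ln(0.111/0.0651)/(2πk) = 0.5336/(2π·0.0283) = 3.001 m·K/W
ΣR = 0.001493 + 1.262 + 3.001 = 4.264 m·K/W
Q' = ΔT/ΣR = (281.4 K − 291.6 K)/4.264 = -2.392 W/m
From the inner boundary to the cork board/expanded polystyrene interface, ΣR_partial = 1.263 m·K/W.
T_interface = T_in − Q'·ΣR_partial = 281.4 K − (-2.392)(1.263) = 284.4 K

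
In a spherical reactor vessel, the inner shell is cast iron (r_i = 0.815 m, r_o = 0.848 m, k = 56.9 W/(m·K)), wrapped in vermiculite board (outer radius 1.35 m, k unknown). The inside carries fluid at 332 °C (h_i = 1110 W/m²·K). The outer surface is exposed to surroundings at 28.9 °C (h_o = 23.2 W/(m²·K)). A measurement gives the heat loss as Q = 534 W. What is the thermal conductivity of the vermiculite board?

k = 0.0617 W/m·K

ΣR = ΔT/Q = |332 − 28.9|/534 = 0.5676 K/W
Known resistances:
  R_conv,in = 1/(4πr²h) = 1/(4π·0.815²·1110) = 1.079×10^-4 K/W
  R_cast iron = (1/0.815 − 1/0.848)/(4πk) = 0.04775/(4π·56.9) = 6.678×10^-5 K/W
  R_conv,out = 1/(4πr²h) = 1/(4π·1.35²·23.2) = 0.001882 K/W
R_vermiculite board = ΣR − ΣR_known = 0.5676 − 0.002057 = 0.5655 K/W
(1/r₁−1/r₂)/(4πk) = 0.5655 ⇒ k = 0.4385/(4π·0.5655) = 0.0617 W/m·K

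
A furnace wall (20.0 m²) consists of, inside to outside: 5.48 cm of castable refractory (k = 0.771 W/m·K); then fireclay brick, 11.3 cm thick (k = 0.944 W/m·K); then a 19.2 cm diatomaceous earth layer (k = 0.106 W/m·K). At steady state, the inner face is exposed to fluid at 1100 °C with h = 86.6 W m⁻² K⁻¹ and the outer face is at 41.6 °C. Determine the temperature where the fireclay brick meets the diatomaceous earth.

T = 994 °C

Series thermal resistances, inner to outer:
  R_conv,in = 1/(hA) = 1/(86.6·20.0) = 5.774×10^-4 K/W
  R_castable refractory = L/(kA) = 0.0548/(0.771·20.0) = 0.003554 K/W
  R_fireclay brick = L/(kA) = 0.113/(0.944·20.0) = 0.005985 K/W
  R_diatomaceous earth = L/(kA) = 0.192/(0.106·20.0) = 0.09057 K/W
ΣR = 5.774×10^-4 + 0.003554 + 0.005985 + 0.09057 = 0.1007 K/W
Q = ΔT/ΣR = (1100 °C − 41.6 °C)/0.1007 = 10510 W
From the inner boundary to the fireclay brick/diatomaceous earth interface, ΣR_partial = 0.01012 K/W.
T_interface = T_in − Q·ΣR_partial = 1100 °C − (10510)(0.01012) = 994 °C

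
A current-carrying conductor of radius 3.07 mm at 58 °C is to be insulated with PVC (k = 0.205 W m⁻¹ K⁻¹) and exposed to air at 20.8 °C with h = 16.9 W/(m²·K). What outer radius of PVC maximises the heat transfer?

For a cylinder, r_cr = k_ins/h = 0.205/16.9 = 0.0121 m = 1.21 cm

r_cr = 1.21 cm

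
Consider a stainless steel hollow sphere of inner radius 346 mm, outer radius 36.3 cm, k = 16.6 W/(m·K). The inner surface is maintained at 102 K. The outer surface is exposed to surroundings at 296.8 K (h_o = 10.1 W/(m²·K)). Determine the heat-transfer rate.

Series thermal resistances, inner to outer:
  R_stainless steel = (1/0.346 − 1/0.363)/(4πk) = 0.1354/(4π·16.6) = 6.489×10^-4 K/W
  R_conv,out = 1/(4πr²h) = 1/(4π·0.363²·10.1) = 0.05979 K/W
ΣR = 6.489×10^-4 + 0.05979 = 0.06044 K/W
Q = ΔT/ΣR = (102 K − 296.8 K)/0.06044 = -3220 W
(Negative Q ⇒ heat flows inward; heat gain = 3220 W.)

Q = 3220 W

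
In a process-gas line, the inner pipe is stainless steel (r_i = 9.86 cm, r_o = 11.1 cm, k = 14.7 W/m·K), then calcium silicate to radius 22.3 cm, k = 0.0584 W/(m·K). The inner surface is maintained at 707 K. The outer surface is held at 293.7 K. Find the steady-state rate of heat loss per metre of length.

Resistance network (inner→outer):
  R'_stainless steel = ln(0.111/0.0986)/(2πk) = 0.1185/(2π·14.7) = 0.001283 m·K/W
  R'_calcium silicate = ln(0.223/0.111)/(2πk) = 0.6976/(2π·0.0584) = 1.901 m·K/W
ΣR = 0.001283 + 1.901 = 1.902 m·K/W
Q' = ΔT/ΣR = (707 K − 293.7 K)/1.902 = 217 W/m

Q' = 217 W/m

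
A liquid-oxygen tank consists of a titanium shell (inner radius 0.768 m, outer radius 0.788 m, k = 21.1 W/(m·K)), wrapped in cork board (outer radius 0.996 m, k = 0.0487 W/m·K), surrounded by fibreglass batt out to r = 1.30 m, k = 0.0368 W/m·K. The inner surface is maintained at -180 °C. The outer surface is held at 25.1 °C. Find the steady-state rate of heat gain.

Series thermal resistances, inner to outer:
  R_titanium = (1/0.768 − 1/0.788)/(4πk) = 0.03305/(4π·21.1) = 1.246×10^-4 K/W
  R_cork board = (1/0.788 − 1/0.996)/(4πk) = 0.2650/(4π·0.0487) = 0.4331 K/W
  R_fibreglass batt = (1/0.996 − 1/1.30)/(4πk) = 0.2348/(4π·0.0368) = 0.5077 K/W
ΣR = 1.246×10^-4 + 0.4331 + 0.5077 = 0.9409 K/W
Q = ΔT/ΣR = (-180 °C − 25.1 °C)/0.9409 = -218 W
(Negative Q ⇒ heat flows inward; heat gain = 218 W.)

Q = 218 W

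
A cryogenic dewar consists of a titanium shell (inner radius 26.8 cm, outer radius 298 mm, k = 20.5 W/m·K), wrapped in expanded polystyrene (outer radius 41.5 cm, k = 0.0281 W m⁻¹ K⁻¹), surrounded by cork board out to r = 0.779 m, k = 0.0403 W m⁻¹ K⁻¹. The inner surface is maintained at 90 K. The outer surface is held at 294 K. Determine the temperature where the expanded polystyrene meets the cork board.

T = 201.5 K

Series thermal resistances, inner to outer:
  R_titanium = (1/0.268 − 1/0.298)/(4πk) = 0.3756/(4π·20.5) = 0.001458 K/W
  R_expanded polystyrene = (1/0.298 − 1/0.415)/(4πk) = 0.9461/(4π·0.0281) = 2.679 K/W
  R_cork board = (1/0.415 − 1/0.779)/(4πk) = 1.126/(4π·0.0403) = 2.223 K/W
ΣR = 0.001458 + 2.679 + 2.223 = 4.903 K/W
Q = ΔT/ΣR = (90 K − 294 K)/4.903 = -41.61 W
From the inner boundary to the expanded polystyrene/cork board interface, ΣR_partial = 2.680 K/W.
T_interface = T_in − Q·ΣR_partial = 90 K − (-41.61)(2.680) = 201.5 K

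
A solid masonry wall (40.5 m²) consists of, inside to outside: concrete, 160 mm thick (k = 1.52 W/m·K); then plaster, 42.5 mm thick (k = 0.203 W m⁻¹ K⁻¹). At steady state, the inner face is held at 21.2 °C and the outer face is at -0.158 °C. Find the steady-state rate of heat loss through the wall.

Series thermal resistances, inner to outer:
  R_concrete = L/(kA) = 0.160/(1.52·40.5) = 0.002599 K/W
  R_plaster = L/(kA) = 0.0425/(0.203·40.5) = 0.005169 K/W
ΣR = 0.002599 + 0.005169 = 0.007768 K/W
Q = ΔT/ΣR = (21.2 °C − -0.158 °C)/0.007768 = 2750 W

Q = 2.75 kW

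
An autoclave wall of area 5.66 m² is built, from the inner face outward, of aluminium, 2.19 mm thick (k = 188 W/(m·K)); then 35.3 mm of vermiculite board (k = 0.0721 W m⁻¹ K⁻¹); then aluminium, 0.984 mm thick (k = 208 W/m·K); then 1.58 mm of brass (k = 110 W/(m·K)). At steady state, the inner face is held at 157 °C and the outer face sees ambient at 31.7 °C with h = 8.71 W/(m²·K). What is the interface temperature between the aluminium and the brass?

Series thermal resistances, inner to outer:
  R_aluminium = L/(kA) = 0.00219/(188·5.66) = 2.058×10^-6 K/W
  R_vermiculite board = L/(kA) = 0.0353/(0.0721·5.66) = 0.08650 K/W
  R_aluminium = L/(kA) = 9.84×10^-4/(208·5.66) = 8.358×10^-7 K/W
  R_brass = L/(kA) = 0.00158/(110·5.66) = 2.538×10^-6 K/W
  R_conv,out = 1/(hA) = 1/(8.71·5.66) = 0.02028 K/W
ΣR = 2.058×10^-6 + 0.08650 + 8.358×10^-7 + 2.538×10^-6 + 0.02028 = 0.1068 K/W
Q = ΔT/ΣR = (157 °C − 31.7 °C)/0.1068 = 1173 W
From the inner boundary to the aluminium/brass interface, ΣR_partial = 0.08650 K/W.
T_interface = T_in − Q·ΣR_partial = 157 °C − (1173)(0.08650) = 55.5 °C

T = 55.5 °C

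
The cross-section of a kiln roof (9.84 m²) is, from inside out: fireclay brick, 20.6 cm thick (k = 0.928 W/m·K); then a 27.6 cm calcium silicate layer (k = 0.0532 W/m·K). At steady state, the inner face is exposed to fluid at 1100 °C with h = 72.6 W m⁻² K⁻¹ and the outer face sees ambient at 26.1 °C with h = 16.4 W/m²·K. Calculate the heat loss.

Q = 1930 W

Resistance network (inner→outer):
  R_conv,in = 1/(hA) = 1/(72.6·9.84) = 0.001400 K/W
  R_fireclay brick = L/(kA) = 0.206/(0.928·9.84) = 0.02256 K/W
  R_calcium silicate = L/(kA) = 0.276/(0.0532·9.84) = 0.5272 K/W
  R_conv,out = 1/(hA) = 1/(16.4·9.84) = 0.006197 K/W
ΣR = 0.001400 + 0.02256 + 0.5272 + 0.006197 = 0.5574 K/W
Q = ΔT/ΣR = (1100 °C − 26.1 °C)/0.5574 = 1930 W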